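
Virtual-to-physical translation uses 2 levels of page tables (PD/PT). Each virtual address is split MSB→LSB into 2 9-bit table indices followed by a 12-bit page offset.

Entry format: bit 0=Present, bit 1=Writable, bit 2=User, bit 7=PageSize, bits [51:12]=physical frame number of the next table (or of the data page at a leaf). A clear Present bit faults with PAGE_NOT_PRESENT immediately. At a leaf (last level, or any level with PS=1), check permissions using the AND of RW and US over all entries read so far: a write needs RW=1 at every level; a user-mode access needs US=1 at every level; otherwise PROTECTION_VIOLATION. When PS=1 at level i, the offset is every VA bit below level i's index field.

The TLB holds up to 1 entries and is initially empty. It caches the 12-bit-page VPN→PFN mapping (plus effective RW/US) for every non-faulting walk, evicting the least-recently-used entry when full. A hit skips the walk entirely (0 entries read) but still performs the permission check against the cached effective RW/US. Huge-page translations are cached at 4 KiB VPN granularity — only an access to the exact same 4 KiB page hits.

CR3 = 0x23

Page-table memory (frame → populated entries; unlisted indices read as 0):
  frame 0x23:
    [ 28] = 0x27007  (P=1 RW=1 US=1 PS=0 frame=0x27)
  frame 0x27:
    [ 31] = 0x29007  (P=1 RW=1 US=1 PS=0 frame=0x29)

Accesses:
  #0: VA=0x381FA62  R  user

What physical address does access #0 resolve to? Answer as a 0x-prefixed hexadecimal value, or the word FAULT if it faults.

Per-access translation:
#0 VA=0x381FA62 (r,user):
  lvl0: tbl 0x23, slot 28 ⇒ 0x27007 (P1/RW1/US1/PS0)
  lvl1: tbl 0x27, slot 31 ⇒ 0x29007 (P1/RW1/US1/PS0)
  ⇒ phys 0x29A62  [2 reads]

Access #0 PA: 0x29A62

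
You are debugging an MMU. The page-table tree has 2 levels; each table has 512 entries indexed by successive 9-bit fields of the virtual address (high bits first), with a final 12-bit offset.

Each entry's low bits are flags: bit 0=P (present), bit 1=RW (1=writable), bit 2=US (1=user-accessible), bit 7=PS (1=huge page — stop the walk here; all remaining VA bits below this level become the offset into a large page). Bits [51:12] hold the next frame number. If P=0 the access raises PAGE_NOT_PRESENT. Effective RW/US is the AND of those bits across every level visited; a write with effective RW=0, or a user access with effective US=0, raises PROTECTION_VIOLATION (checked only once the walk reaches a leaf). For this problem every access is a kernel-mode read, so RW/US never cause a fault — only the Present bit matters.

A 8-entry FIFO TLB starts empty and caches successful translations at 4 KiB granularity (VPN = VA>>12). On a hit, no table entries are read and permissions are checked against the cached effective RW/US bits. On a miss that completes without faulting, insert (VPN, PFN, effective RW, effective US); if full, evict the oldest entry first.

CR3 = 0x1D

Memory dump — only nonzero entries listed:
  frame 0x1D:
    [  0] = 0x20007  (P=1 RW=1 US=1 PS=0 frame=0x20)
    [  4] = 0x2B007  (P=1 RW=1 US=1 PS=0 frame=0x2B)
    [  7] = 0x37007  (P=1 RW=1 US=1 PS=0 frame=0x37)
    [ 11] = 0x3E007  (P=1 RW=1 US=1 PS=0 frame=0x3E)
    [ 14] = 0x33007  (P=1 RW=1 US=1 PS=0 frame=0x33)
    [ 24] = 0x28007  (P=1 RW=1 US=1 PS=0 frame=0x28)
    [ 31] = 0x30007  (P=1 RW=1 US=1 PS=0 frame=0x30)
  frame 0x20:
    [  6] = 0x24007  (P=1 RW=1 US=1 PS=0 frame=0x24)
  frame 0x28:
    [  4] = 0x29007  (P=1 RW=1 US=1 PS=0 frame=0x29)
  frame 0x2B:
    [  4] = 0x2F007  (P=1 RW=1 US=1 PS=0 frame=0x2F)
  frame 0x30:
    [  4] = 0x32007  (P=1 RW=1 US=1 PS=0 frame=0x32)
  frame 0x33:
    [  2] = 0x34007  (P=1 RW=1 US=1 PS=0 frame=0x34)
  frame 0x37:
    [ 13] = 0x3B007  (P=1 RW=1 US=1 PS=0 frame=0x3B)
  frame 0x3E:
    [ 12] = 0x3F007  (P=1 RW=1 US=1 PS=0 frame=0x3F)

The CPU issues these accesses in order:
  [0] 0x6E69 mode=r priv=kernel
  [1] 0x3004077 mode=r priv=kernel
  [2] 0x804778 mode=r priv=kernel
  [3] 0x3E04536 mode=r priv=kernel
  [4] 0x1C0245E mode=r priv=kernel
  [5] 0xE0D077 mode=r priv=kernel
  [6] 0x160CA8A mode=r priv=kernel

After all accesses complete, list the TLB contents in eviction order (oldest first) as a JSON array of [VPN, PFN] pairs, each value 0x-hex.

Trace:
#0 VA=0x6E69 (r,kernel):
  L0: frame=0x1D idx=0 entry=0x20007 [P=1 RW=1 US=1 PS=0]
  L1: frame=0x20 idx=6 entry=0x24007 [P=1 RW=1 US=1 PS=0]
  ✓ 0x24E69  — 2 lookups
#1 VA=0x3004077 (r,kernel):
  L0: frame=0x1D idx=24 entry=0x28007 [P=1 RW=1 US=1 PS=0]
  L1: frame=0x28 idx=4 entry=0x29007 [P=1 RW=1 US=1 PS=0]
  ✓ 0x29077  — 2 lookups
#2 VA=0x804778 (r,kernel):
  L0: frame=0x1D idx=4 entry=0x2B007 [P=1 RW=1 US=1 PS=0]
  L1: frame=0x2B idx=4 entry=0x2F007 [P=1 RW=1 US=1 PS=0]
  ✓ 0x2F778  — 2 lookups
#3 VA=0x3E04536 (r,kernel):
  L0: frame=0x1D idx=31 entry=0x30007 [P=1 RW=1 US=1 PS=0]
  L1: frame=0x30 idx=4 entry=0x32007 [P=1 RW=1 US=1 PS=0]
  ✓ 0x32536  — 2 lookups
#4 VA=0x1C0245E (r,kernel):
  L0: frame=0x1D idx=14 entry=0x33007 [P=1 RW=1 US=1 PS=0]
  L1: frame=0x33 idx=2 entry=0x34007 [P=1 RW=1 US=1 PS=0]
  ✓ 0x3445E  — 2 lookups
#5 VA=0xE0D077 (r,kernel):
  L0: frame=0x1D idx=7 entry=0x37007 [P=1 RW=1 US=1 PS=0]
  L1: frame=0x37 idx=13 entry=0x3B007 [P=1 RW=1 US=1 PS=0]
  ✓ 0x3B077  — 2 lookups
#6 VA=0x160CA8A (r,kernel):
  L0: frame=0x1D idx=11 entry=0x3E007 [P=1 RW=1 US=1 PS=0]
  L1: frame=0x3E idx=12 entry=0x3F007 [P=1 RW=1 US=1 PS=0]
  ✓ 0x3FA8A  — 2 lookups

TLB: [["0x6", "0x24"], ["0x3004", "0x29"], ["0x804", "0x2F"], ["0x3E04", "0x32"], ["0x1C02", "0x34"], ["0xE0D", "0x3B"], ["0x160C", "0x3F"]]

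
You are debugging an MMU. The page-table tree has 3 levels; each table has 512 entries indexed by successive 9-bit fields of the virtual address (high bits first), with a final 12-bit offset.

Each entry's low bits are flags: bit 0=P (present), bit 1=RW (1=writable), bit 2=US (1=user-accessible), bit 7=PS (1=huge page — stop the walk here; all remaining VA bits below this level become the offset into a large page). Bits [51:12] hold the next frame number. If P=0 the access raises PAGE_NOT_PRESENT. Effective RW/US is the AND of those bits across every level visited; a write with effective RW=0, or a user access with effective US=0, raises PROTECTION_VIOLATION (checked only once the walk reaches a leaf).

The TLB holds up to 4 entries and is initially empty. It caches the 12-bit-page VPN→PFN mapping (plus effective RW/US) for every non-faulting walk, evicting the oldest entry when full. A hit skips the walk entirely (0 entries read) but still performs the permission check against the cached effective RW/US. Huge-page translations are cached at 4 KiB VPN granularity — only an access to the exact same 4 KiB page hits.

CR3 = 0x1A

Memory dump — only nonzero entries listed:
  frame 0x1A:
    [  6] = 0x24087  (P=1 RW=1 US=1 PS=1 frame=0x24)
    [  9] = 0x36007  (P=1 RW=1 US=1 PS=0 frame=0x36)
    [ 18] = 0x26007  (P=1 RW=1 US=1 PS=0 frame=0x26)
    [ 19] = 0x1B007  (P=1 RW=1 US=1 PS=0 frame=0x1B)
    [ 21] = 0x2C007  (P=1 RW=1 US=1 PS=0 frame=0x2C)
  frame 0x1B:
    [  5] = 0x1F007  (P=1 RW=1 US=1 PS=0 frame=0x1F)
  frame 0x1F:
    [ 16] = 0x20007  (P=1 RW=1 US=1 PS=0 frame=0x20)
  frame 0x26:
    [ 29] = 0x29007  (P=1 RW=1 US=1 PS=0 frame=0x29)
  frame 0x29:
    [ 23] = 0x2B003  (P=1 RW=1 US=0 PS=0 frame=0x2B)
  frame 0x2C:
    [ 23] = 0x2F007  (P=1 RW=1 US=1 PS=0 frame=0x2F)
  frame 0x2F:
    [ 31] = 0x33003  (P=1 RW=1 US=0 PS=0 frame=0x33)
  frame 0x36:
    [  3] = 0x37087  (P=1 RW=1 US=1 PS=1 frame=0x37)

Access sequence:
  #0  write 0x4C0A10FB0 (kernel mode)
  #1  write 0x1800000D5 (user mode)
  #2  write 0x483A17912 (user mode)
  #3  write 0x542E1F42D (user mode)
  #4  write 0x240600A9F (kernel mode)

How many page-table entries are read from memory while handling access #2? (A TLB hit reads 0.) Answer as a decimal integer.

Trace:
#0 VA=0x4C0A10FB0 (w,kernel):
  lvl0: tbl 0x1A, slot 19 ⇒ 0x1B007 (P1/RW1/US1/PS0)
  lvl1: tbl 0x1B, slot 5 ⇒ 0x1F007 (P1/RW1/US1/PS0)
  lvl2: tbl 0x1F, slot 16 ⇒ 0x20007 (P1/RW1/US1/PS0)
  ✓ 0x20FB0  — 3 lookups
#1 VA=0x1800000D5 (w,user):
  lvl0: tbl 0x1A, slot 6 ⇒ 0x24087 (P1/RW1/US1/PS1)
  ✓ 0x240D5 (huge @L0)  — 1 lookups
#2 VA=0x483A17912 (w,user):
  lvl0: tbl 0x1A, slot 18 ⇒ 0x26007 (P1/RW1/US1/PS0)
  lvl1: tbl 0x26, slot 29 ⇒ 0x29007 (P1/RW1/US1/PS0)
  lvl2: tbl 0x29, slot 23 ⇒ 0x2B003 (P1/RW1/US0/PS0)
  ⇒ fault: PROTECTION_VIOLATION  — 3 lookups
#3 VA=0x542E1F42D (w,user):
  lvl0: tbl 0x1A, slot 21 ⇒ 0x2C007 (P1/RW1/US1/PS0)
  lvl1: tbl 0x2C, slot 23 ⇒ 0x2F007 (P1/RW1/US1/PS0)
  lvl2: tbl 0x2F, slot 31 ⇒ 0x33003 (P1/RW1/US0/PS0)
  ⇒ fault: PROTECTION_VIOLATION  — 3 lookups
#4 VA=0x240600A9F (w,kernel):
  lvl0: tbl 0x1A, slot 9 ⇒ 0x36007 (P1/RW1/US1/PS0)
  lvl1: tbl 0x36, slot 3 ⇒ 0x37087 (P1/RW1/US1/PS1)
  ✓ 0x37A9F (huge @L1)  — 2 lookups

Entries read for #2: 3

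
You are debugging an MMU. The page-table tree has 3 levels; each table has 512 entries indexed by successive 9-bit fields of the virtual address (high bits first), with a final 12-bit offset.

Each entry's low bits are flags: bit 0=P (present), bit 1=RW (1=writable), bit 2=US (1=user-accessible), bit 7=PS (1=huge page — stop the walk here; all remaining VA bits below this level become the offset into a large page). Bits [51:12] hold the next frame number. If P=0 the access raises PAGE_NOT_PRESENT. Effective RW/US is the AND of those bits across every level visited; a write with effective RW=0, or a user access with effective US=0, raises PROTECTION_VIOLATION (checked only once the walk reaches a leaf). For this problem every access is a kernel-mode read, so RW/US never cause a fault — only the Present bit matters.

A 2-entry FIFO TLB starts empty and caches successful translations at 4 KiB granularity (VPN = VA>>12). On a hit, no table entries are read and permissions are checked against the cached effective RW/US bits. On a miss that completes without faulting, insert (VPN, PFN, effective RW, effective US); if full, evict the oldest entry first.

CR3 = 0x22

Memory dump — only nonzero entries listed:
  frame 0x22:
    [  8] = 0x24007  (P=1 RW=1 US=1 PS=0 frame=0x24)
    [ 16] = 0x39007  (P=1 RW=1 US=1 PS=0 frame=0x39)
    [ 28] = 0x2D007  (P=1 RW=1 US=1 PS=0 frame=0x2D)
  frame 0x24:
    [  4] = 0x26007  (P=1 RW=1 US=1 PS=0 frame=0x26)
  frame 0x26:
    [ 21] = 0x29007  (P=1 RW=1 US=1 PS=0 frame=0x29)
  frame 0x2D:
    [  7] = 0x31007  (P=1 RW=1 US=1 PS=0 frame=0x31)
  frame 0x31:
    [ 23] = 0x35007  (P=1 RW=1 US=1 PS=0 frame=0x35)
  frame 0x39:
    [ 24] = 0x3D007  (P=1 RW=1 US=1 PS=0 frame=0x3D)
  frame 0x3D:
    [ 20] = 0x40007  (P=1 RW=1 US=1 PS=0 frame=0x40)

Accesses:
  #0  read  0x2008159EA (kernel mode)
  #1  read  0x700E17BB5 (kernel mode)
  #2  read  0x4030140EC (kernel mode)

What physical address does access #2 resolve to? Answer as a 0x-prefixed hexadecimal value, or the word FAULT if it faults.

Per-access translation:
#0 VA=0x2008159EA (r,kernel):
  [0] read 0x22 idx=8: raw=0x24007 flags P=1 W=1 U=1 S=0
  [1] read 0x24 idx=4: raw=0x26007 flags P=1 W=1 U=1 S=0
  [2] read 0x26 idx=21: raw=0x29007 flags P=1 W=1 U=1 S=0
  ⇒ phys 0x299EA  [3 reads]
#1 VA=0x700E17BB5 (r,kernel):
  [0] read 0x22 idx=28: raw=0x2D007 flags P=1 W=1 U=1 S=0
  [1] read 0x2D idx=7: raw=0x31007 flags P=1 W=1 U=1 S=0
  [2] read 0x31 idx=23: raw=0x35007 flags P=1 W=1 U=1 S=0
  ⇒ phys 0x35BB5  [3 reads]
#2 VA=0x4030140EC (r,kernel):
  [0] read 0x22 idx=16: raw=0x39007 flags P=1 W=1 U=1 S=0
  [1] read 0x39 idx=24: raw=0x3D007 flags P=1 W=1 U=1 S=0
  [2] read 0x3D idx=20: raw=0x40007 flags P=1 W=1 U=1 S=0
  ⇒ phys 0x400EC  [3 reads]

Access #2 PA: 0x400EC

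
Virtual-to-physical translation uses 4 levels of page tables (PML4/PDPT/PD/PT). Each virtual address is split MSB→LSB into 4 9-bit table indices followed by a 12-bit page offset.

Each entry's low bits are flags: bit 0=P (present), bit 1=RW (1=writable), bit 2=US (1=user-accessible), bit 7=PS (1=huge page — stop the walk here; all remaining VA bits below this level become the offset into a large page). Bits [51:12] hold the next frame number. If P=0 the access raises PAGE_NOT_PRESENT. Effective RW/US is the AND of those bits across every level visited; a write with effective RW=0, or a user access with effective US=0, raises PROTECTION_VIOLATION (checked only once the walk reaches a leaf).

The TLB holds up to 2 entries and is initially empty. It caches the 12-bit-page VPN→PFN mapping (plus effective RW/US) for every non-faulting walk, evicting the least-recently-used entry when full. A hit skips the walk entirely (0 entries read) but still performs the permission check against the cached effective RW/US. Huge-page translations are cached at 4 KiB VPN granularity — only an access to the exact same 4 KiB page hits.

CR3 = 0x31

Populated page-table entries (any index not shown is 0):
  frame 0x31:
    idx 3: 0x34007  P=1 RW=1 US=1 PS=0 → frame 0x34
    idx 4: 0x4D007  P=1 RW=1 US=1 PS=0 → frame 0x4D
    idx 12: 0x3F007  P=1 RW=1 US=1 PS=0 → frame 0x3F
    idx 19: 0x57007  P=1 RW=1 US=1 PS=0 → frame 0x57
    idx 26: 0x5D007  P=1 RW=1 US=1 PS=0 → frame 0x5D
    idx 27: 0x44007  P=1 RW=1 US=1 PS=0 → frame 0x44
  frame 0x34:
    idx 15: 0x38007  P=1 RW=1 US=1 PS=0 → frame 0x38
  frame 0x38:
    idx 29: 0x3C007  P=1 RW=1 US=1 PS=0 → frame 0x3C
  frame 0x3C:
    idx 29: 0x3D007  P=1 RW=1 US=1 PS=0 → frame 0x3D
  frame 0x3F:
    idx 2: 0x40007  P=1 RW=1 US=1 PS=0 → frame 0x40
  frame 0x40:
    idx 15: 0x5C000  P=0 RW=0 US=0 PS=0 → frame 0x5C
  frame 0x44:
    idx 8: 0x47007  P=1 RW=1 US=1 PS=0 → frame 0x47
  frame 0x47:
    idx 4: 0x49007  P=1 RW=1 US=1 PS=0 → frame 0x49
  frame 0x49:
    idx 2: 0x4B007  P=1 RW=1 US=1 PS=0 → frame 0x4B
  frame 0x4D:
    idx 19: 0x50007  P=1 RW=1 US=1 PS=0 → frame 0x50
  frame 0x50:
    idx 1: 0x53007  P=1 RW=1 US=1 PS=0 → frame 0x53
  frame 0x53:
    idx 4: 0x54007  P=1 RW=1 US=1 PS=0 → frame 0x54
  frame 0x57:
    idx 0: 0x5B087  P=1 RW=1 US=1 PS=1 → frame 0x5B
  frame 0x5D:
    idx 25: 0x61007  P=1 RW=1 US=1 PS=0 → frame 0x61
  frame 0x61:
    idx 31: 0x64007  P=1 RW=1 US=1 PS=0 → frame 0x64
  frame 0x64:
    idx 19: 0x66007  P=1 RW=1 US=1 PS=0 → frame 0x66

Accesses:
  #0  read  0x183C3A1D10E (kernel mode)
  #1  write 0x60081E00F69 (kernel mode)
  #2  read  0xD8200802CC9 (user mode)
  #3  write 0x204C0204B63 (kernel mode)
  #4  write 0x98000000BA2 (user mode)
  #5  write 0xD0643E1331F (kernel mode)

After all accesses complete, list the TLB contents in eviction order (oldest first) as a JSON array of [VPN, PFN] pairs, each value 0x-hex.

Trace:
#0 VA=0x183C3A1D10E (r,kernel):
  [0] read 0x31 idx=3: raw=0x34007 flags P=1 W=1 U=1 S=0
  [1] read 0x34 idx=15: raw=0x38007 flags P=1 W=1 U=1 S=0
  [2] read 0x38 idx=29: raw=0x3C007 flags P=1 W=1 U=1 S=0
  [3] read 0x3C idx=29: raw=0x3D007 flags P=1 W=1 U=1 S=0
  → PA=0x3D10E  (4 entries read)
#1 VA=0x60081E00F69 (w,kernel):
  [0] read 0x31 idx=12: raw=0x3F007 flags P=1 W=1 U=1 S=0
  [1] read 0x3F idx=2: raw=0x40007 flags P=1 W=1 U=1 S=0
  [2] read 0x40 idx=15: raw=0x5C000 flags P=0 W=0 U=0 S=0
  → PAGE_NOT_PRESENT  (3 entries read)
#2 VA=0xD8200802CC9 (r,user):
  [0] read 0x31 idx=27: raw=0x44007 flags P=1 W=1 U=1 S=0
  [1] read 0x44 idx=8: raw=0x47007 flags P=1 W=1 U=1 S=0
  [2] read 0x47 idx=4: raw=0x49007 flags P=1 W=1 U=1 S=0
  [3] read 0x49 idx=2: raw=0x4B007 flags P=1 W=1 U=1 S=0
  → PA=0x4BCC9  (4 entries read)
#3 VA=0x204C0204B63 (w,kernel):
  [0] read 0x31 idx=4: raw=0x4D007 flags P=1 W=1 U=1 S=0
  [1] read 0x4D idx=19: raw=0x50007 flags P=1 W=1 U=1 S=0
  [2] read 0x50 idx=1: raw=0x53007 flags P=1 W=1 U=1 S=0
  [3] read 0x53 idx=4: raw=0x54007 flags P=1 W=1 U=1 S=0
  → PA=0x54B63  (4 entries read)
#4 VA=0x98000000BA2 (w,user):
  [0] read 0x31 idx=19: raw=0x57007 flags P=1 W=1 U=1 S=0
  [1] read 0x57 idx=0: raw=0x5B087 flags P=1 W=1 U=1 S=1
  → PA=0x5BBA2 (huge @L1)  (2 entries read)
#5 VA=0xD0643E1331F (w,kernel):
  [0] read 0x31 idx=26: raw=0x5D007 flags P=1 W=1 U=1 S=0
  [1] read 0x5D idx=25: raw=0x61007 flags P=1 W=1 U=1 S=0
  [2] read 0x61 idx=31: raw=0x64007 flags P=1 W=1 U=1 S=0
  [3] read 0x64 idx=19: raw=0x66007 flags P=1 W=1 U=1 S=0
  → PA=0x6631F  (4 entries read)

TLB: [["0x98000000", "0x5B"], ["0xD0643E13", "0x66"]]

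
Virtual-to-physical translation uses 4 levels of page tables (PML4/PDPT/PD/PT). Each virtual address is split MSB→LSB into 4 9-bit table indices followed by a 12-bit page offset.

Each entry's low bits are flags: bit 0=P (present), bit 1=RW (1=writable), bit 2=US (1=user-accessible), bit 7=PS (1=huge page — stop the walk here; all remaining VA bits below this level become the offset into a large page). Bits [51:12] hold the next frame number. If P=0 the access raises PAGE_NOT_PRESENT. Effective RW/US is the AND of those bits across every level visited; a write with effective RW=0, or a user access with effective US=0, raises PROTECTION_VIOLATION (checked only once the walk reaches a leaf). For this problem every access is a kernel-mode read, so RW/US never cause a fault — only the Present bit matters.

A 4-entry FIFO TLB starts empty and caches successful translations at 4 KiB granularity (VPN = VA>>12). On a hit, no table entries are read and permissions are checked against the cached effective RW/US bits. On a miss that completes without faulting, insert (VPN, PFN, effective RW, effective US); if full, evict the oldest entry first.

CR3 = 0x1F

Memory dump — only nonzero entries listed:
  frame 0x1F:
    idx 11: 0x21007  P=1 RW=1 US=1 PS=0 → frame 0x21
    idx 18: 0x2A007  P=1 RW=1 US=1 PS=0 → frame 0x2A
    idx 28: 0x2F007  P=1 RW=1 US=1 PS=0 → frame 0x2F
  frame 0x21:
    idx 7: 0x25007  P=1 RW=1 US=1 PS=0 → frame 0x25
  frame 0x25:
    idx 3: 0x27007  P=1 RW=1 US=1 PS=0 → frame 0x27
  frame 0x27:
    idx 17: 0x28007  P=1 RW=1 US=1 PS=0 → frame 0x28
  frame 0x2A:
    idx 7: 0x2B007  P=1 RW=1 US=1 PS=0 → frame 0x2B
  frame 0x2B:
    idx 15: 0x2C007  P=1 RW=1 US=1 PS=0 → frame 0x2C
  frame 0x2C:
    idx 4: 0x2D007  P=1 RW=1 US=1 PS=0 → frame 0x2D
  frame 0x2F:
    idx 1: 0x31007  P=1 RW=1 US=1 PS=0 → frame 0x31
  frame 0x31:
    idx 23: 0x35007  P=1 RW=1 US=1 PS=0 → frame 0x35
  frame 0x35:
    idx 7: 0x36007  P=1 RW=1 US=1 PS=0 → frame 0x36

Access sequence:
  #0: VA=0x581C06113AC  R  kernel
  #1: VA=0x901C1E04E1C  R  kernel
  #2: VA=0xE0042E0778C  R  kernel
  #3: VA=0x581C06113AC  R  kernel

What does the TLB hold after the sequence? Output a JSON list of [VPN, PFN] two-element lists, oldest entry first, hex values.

Per-access translation:
#0 VA=0x581C06113AC (r,kernel):
  [0] read 0x1F idx=11: raw=0x21007 flags P=1 W=1 U=1 S=0
  [1] read 0x21 idx=7: raw=0x25007 flags P=1 W=1 U=1 S=0
  [2] read 0x25 idx=3: raw=0x27007 flags P=1 W=1 U=1 S=0
  [3] read 0x27 idx=17: raw=0x28007 flags P=1 W=1 U=1 S=0
  ⇒ phys 0x283AC  [4 reads]
#1 VA=0x901C1E04E1C (r,kernel):
  [0] read 0x1F idx=18: raw=0x2A007 flags P=1 W=1 U=1 S=0
  [1] read 0x2A idx=7: raw=0x2B007 flags P=1 W=1 U=1 S=0
  [2] read 0x2B idx=15: raw=0x2C007 flags P=1 W=1 U=1 S=0
  [3] read 0x2C idx=4: raw=0x2D007 flags P=1 W=1 U=1 S=0
  ⇒ phys 0x2DE1C  [4 reads]
#2 VA=0xE0042E0778C (r,kernel):
  [0] read 0x1F idx=28: raw=0x2F007 flags P=1 W=1 U=1 S=0
  [1] read 0x2F idx=1: raw=0x31007 flags P=1 W=1 U=1 S=0
  [2] read 0x31 idx=23: raw=0x35007 flags P=1 W=1 U=1 S=0
  [3] read 0x35 idx=7: raw=0x36007 flags P=1 W=1 U=1 S=0
  ⇒ phys 0x3678C  [4 reads]
#3 VA=0x581C06113AC (r,kernel):
  TLB hit vpn=0x581C0611 → PA=0x283AC

TLB: [["0x581C0611", "0x28"], ["0x901C1E04", "0x2D"], ["0xE0042E07", "0x36"]]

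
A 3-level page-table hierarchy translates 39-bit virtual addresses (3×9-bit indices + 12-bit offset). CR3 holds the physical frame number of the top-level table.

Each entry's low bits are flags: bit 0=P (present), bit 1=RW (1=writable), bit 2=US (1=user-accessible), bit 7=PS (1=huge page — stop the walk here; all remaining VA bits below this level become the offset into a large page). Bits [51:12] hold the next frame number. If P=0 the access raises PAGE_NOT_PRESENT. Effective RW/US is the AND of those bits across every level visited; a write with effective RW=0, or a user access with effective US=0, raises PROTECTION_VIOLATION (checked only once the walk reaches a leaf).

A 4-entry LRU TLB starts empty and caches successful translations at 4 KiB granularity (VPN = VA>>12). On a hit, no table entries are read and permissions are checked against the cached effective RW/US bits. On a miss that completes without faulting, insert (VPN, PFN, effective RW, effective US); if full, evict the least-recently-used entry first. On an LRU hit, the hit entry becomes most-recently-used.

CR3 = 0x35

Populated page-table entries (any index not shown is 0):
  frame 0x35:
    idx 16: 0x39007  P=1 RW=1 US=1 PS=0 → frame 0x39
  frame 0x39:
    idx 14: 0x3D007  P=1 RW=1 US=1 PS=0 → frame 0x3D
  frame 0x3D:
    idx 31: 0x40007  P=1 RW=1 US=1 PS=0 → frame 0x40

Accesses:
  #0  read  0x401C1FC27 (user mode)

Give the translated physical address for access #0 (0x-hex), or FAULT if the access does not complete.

Walk each access:
#0 VA=0x401C1FC27 (r,user):
  lvl0: tbl 0x35, slot 16 ⇒ 0x39007 (P1/RW1/US1/PS0)
  lvl1: tbl 0x39, slot 14 ⇒ 0x3D007 (P1/RW1/US1/PS0)
  lvl2: tbl 0x3D, slot 31 ⇒ 0x40007 (P1/RW1/US1/PS0)
  ⇒ phys 0x40C27  [3 reads]

Access #0 PA: 0x40C27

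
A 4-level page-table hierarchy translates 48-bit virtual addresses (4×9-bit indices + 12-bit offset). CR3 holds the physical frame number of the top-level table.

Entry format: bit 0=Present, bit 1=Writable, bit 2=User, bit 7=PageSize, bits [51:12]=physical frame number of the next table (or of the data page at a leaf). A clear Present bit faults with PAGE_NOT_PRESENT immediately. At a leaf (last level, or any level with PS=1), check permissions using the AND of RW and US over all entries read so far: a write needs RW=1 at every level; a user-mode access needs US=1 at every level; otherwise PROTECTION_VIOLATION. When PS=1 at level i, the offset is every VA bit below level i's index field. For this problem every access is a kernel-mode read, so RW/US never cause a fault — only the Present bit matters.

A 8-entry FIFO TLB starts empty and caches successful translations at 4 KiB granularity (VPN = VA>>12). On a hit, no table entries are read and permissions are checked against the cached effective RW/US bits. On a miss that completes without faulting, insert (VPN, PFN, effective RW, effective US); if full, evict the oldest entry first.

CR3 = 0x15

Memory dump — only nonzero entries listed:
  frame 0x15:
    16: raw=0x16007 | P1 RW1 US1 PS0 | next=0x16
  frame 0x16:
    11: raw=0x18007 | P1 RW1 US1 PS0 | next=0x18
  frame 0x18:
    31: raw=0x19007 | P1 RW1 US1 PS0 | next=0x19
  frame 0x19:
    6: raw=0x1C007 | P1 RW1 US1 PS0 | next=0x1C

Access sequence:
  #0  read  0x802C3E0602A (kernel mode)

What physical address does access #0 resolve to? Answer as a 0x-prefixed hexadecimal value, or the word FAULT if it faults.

Trace:
#0 VA=0x802C3E0602A (r,kernel):
  L0: frame=0x15 idx=16 entry=0x16007 [P=1 RW=1 US=1 PS=0]
  L1: frame=0x16 idx=11 entry=0x18007 [P=1 RW=1 US=1 PS=0]
  L2: frame=0x18 idx=31 entry=0x19007 [P=1 RW=1 US=1 PS=0]
  L3: frame=0x19 idx=6 entry=0x1C007 [P=1 RW=1 US=1 PS=0]
  ⇒ phys 0x1C02A  [4 reads]

Access #0 PA: 0x1C02A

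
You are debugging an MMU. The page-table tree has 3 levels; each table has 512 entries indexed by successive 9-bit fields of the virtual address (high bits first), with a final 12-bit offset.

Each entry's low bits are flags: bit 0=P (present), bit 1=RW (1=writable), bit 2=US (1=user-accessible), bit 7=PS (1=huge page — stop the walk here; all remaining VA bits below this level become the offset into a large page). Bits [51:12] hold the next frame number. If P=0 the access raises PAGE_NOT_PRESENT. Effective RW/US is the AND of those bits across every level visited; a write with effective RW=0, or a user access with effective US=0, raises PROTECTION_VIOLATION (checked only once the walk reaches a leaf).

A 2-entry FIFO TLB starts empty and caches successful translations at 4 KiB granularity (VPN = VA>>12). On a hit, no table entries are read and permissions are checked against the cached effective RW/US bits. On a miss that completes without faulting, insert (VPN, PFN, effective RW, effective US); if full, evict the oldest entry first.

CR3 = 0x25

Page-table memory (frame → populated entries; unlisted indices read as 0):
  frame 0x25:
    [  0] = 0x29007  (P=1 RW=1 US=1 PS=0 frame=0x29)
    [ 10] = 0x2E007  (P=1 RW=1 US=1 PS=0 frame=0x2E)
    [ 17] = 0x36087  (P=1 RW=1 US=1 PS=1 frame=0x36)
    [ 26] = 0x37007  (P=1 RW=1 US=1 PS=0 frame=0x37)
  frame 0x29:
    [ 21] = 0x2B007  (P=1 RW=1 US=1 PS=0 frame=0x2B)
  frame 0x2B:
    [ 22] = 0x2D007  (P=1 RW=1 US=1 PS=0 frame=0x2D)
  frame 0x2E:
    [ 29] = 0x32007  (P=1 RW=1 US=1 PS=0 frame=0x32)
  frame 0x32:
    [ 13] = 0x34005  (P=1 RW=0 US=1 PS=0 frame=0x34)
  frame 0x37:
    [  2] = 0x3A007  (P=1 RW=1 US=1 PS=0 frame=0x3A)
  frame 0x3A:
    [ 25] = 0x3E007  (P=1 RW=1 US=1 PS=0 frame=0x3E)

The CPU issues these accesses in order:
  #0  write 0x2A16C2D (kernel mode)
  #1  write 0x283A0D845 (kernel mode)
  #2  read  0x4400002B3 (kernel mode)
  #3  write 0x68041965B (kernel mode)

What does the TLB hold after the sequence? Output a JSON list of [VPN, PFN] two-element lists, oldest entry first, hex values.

Per-access translation:
#0 VA=0x2A16C2D (w,kernel):
  L0 @0x25[0] → 0x29007  P=1,RW=1,US=1,PS=0
  L1 @0x29[21] → 0x2B007  P=1,RW=1,US=1,PS=0
  L2 @0x2B[22] → 0x2D007  P=1,RW=1,US=1,PS=0
  ✓ 0x2DC2D  — 3 lookups
#1 VA=0x283A0D845 (w,kernel):
  L0 @0x25[10] → 0x2E007  P=1,RW=1,US=1,PS=0
  L1 @0x2E[29] → 0x32007  P=1,RW=1,US=1,PS=0
  L2 @0x32[13] → 0x34005  P=1,RW=0,US=1,PS=0
  ⇒ fault: PROTECTION_VIOLATION  — 3 lookups
#2 VA=0x4400002B3 (r,kernel):
  L0 @0x25[17] → 0x36087  P=1,RW=1,US=1,PS=1
  ✓ 0x362B3 (huge @L0)  — 1 lookups
#3 VA=0x68041965B (w,kernel):
  L0 @0x25[26] → 0x37007  P=1,RW=1,US=1,PS=0
  L1 @0x37[2] → 0x3A007  P=1,RW=1,US=1,PS=0
  L2 @0x3A[25] → 0x3E007  P=1,RW=1,US=1,PS=0
  ✓ 0x3E65B  — 3 lookups

TLB: [["0x440000", "0x36"], ["0x680419", "0x3E"]]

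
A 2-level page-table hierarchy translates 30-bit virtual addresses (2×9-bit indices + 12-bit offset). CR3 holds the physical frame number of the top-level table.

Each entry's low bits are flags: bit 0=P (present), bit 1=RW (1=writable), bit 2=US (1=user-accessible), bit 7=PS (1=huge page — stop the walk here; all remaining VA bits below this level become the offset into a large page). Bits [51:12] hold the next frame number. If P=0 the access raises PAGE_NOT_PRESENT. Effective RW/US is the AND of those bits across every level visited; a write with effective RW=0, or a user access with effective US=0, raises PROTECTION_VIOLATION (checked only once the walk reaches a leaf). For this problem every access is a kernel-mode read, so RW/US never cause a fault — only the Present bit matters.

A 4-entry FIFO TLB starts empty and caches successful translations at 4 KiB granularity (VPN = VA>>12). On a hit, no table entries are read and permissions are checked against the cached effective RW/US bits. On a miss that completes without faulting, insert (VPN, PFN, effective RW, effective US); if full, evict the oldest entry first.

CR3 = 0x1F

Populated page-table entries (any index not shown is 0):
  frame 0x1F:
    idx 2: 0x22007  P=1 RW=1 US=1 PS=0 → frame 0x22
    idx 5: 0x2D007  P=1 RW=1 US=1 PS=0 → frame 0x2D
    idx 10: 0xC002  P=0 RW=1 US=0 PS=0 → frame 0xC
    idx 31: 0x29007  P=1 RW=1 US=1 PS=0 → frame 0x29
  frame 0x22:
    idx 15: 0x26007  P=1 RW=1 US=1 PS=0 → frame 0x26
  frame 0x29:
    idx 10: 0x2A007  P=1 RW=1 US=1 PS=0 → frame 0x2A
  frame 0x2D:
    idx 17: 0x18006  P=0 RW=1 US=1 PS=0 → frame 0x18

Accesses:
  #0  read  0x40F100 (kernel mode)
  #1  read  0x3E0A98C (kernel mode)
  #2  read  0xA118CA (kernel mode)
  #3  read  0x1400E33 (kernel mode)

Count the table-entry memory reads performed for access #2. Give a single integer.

Per-access translation:
#0 VA=0x40F100 (r,kernel):
  L0: frame=0x1F idx=2 entry=0x22007 [P=1 RW=1 US=1 PS=0]
  L1: frame=0x22 idx=15 entry=0x26007 [P=1 RW=1 US=1 PS=0]
  ⇒ phys 0x26100  [2 reads]
#1 VA=0x3E0A98C (r,kernel):
  L0: frame=0x1F idx=31 entry=0x29007 [P=1 RW=1 US=1 PS=0]
  L1: frame=0x29 idx=10 entry=0x2A007 [P=1 RW=1 US=1 PS=0]
  ⇒ phys 0x2A98C  [2 reads]
#2 VA=0xA118CA (r,kernel):
  L0: frame=0x1F idx=5 entry=0x2D007 [P=1 RW=1 US=1 PS=0]
  L1: frame=0x2D idx=17 entry=0x18006 [P=0 RW=1 US=1 PS=0]
  → PAGE_NOT_PRESENT  (2 entries read)
#3 VA=0x1400E33 (r,kernel):
  L0: frame=0x1F idx=10 entry=0xC002 [P=0 RW=1 US=0 PS=0]
  → PAGE_NOT_PRESENT  (1 entries read)

Entries read for #2: 2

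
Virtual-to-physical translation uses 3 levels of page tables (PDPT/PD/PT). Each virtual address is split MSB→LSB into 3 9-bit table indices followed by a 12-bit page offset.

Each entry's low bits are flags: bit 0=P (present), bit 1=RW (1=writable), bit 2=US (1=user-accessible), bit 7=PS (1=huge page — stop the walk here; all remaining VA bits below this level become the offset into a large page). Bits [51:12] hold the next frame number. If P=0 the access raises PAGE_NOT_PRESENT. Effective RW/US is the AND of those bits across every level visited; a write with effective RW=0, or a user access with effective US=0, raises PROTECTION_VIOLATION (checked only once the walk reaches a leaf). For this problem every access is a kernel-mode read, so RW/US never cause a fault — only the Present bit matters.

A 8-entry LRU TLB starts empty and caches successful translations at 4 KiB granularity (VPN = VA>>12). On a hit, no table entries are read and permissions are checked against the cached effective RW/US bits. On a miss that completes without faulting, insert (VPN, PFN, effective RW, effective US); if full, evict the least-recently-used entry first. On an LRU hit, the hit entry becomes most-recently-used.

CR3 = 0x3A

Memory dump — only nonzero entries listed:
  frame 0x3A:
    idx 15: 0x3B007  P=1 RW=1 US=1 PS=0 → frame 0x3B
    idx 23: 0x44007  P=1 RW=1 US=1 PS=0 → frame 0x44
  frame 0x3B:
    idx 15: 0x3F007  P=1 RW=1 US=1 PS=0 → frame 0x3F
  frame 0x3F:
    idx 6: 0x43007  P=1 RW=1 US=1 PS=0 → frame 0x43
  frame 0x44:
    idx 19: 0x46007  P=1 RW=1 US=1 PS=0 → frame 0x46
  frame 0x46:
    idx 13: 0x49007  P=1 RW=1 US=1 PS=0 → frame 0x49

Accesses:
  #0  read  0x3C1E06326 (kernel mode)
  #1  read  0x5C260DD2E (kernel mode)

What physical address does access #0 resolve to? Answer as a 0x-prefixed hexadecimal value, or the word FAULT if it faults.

Walk each access:
#0 VA=0x3C1E06326 (r,kernel):
  L0 @0x3A[15] → 0x3B007  P=1,RW=1,US=1,PS=0
  L1 @0x3B[15] → 0x3F007  P=1,RW=1,US=1,PS=0
  L2 @0x3F[6] → 0x43007  P=1,RW=1,US=1,PS=0
  ✓ 0x43326  — 3 lookups
#1 VA=0x5C260DD2E (r,kernel):
  L0 @0x3A[23] → 0x44007  P=1,RW=1,US=1,PS=0
  L1 @0x44[19] → 0x46007  P=1,RW=1,US=1,PS=0
  L2 @0x46[13] → 0x49007  P=1,RW=1,US=1,PS=0
  ✓ 0x49D2E  — 3 lookups

Access #0 PA: 0x43326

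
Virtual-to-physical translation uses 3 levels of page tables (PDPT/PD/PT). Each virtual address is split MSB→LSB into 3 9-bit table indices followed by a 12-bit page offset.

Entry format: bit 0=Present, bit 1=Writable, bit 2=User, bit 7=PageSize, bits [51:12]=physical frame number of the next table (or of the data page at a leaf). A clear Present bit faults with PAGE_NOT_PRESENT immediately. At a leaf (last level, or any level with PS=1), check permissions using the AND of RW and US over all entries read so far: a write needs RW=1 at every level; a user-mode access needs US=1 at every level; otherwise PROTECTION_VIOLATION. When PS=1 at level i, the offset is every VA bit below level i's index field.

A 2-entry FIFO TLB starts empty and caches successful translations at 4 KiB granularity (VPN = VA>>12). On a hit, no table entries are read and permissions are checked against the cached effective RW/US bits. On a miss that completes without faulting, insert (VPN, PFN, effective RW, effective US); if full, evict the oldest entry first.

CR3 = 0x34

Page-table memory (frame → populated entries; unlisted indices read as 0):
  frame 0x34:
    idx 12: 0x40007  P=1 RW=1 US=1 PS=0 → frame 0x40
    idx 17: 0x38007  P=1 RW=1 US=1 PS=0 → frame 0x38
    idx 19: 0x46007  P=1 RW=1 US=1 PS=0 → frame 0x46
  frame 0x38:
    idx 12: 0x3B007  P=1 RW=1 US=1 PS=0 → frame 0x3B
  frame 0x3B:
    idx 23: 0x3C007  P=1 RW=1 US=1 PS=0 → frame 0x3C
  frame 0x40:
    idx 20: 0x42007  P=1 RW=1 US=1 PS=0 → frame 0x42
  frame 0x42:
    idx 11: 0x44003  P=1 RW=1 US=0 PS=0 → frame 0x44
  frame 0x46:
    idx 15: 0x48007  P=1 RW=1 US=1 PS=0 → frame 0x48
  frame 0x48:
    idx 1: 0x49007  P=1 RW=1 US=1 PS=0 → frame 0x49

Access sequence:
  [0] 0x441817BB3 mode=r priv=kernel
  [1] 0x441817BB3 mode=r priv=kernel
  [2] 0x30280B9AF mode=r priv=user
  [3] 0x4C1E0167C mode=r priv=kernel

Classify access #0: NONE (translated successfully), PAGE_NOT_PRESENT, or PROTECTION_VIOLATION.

Per-access translation:
#0 VA=0x441817BB3 (r,kernel):
  [0] read 0x34 idx=17: raw=0x38007 flags P=1 W=1 U=1 S=0
  [1] read 0x38 idx=12: raw=0x3B007 flags P=1 W=1 U=1 S=0
  [2] read 0x3B idx=23: raw=0x3C007 flags P=1 W=1 U=1 S=0
  ✓ 0x3CBB3  — 3 lookups
#1 VA=0x441817BB3 (r,kernel):
  TLB hit vpn=0x441817 → PA=0x3CBB3
#2 VA=0x30280B9AF (r,user):
  [0] read 0x34 idx=12: raw=0x40007 flags P=1 W=1 U=1 S=0
  [1] read 0x40 idx=20: raw=0x42007 flags P=1 W=1 U=1 S=0
  [2] read 0x42 idx=11: raw=0x44003 flags P=1 W=1 U=0 S=0
  ✗ PROTECTION_VIOLATION  [3 reads]
#3 VA=0x4C1E0167C (r,kernel):
  [0] read 0x34 idx=19: raw=0x46007 flags P=1 W=1 U=1 S=0
  [1] read 0x46 idx=15: raw=0x48007 flags P=1 W=1 U=1 S=0
  [2] read 0x48 idx=1: raw=0x49007 flags P=1 W=1 U=1 S=0
  ✓ 0x4967C  — 3 lookups

Access #0 fault: NONE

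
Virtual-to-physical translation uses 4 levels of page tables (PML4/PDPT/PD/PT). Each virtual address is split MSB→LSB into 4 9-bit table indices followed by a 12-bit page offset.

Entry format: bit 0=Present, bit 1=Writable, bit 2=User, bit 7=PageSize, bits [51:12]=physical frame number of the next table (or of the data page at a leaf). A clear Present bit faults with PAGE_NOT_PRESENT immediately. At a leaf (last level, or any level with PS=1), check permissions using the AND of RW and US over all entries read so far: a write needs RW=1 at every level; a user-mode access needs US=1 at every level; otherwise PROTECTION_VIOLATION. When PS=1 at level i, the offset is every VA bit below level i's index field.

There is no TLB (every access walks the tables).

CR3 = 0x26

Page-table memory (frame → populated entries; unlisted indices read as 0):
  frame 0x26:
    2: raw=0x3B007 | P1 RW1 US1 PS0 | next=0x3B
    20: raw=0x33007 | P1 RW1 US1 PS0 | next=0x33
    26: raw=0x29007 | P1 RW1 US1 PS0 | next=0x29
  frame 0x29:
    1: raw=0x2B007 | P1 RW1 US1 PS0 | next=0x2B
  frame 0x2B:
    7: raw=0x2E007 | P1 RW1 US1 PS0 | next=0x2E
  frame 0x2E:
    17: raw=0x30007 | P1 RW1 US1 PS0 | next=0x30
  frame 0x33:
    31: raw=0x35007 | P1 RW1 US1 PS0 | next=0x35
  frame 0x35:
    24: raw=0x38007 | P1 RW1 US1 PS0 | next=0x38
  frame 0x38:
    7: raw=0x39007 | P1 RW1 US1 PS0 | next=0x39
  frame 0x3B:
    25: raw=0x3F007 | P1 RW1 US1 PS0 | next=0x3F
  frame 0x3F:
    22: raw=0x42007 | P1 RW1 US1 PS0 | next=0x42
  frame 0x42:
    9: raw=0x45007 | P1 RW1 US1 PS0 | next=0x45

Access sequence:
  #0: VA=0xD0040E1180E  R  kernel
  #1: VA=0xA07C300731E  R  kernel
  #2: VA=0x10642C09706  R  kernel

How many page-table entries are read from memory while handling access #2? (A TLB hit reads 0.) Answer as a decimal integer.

Trace:
#0 VA=0xD0040E1180E (r,kernel):
  [0] read 0x26 idx=26: raw=0x29007 flags P=1 W=1 U=1 S=0
  [1] read 0x29 idx=1: raw=0x2B007 flags P=1 W=1 U=1 S=0
  [2] read 0x2B idx=7: raw=0x2E007 flags P=1 W=1 U=1 S=0
  [3] read 0x2E idx=17: raw=0x30007 flags P=1 W=1 U=1 S=0
  ✓ 0x3080E  — 4 lookups
#1 VA=0xA07C300731E (r,kernel):
  [0] read 0x26 idx=20: raw=0x33007 flags P=1 W=1 U=1 S=0
  [1] read 0x33 idx=31: raw=0x35007 flags P=1 W=1 U=1 S=0
  [2] read 0x35 idx=24: raw=0x38007 flags P=1 W=1 U=1 S=0
  [3] read 0x38 idx=7: raw=0x39007 flags P=1 W=1 U=1 S=0
  ✓ 0x3931E  — 4 lookups
#2 VA=0x10642C09706 (r,kernel):
  [0] read 0x26 idx=2: raw=0x3B007 flags P=1 W=1 U=1 S=0
  [1] read 0x3B idx=25: raw=0x3F007 flags P=1 W=1 U=1 S=0
  [2] read 0x3F idx=22: raw=0x42007 flags P=1 W=1 U=1 S=0
  [3] read 0x42 idx=9: raw=0x45007 flags P=1 W=1 U=1 S=0
  ✓ 0x45706  — 4 lookups

Entries read for #2: 4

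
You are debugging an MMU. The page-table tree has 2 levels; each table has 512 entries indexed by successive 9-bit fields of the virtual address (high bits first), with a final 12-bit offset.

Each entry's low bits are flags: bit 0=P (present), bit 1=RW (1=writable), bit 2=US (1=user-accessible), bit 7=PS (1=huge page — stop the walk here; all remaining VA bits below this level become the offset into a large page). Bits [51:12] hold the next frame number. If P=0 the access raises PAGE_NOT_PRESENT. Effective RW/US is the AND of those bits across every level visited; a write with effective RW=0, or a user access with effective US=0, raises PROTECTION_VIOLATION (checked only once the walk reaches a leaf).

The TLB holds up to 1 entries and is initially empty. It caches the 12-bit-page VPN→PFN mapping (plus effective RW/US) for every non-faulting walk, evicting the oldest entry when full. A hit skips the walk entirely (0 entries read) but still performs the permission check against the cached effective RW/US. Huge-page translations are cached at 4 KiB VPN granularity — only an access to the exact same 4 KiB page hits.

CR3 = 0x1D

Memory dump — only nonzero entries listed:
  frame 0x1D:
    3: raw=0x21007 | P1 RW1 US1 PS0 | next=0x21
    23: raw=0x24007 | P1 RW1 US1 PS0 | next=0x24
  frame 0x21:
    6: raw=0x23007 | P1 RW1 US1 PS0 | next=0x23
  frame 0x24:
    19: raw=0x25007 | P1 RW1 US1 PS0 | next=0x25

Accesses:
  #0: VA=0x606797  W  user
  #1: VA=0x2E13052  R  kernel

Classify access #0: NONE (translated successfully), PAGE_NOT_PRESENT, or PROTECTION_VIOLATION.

Per-access translation:
#0 VA=0x606797 (w,user):
  lvl0: tbl 0x1D, slot 3 ⇒ 0x21007 (P1/RW1/US1/PS0)
  lvl1: tbl 0x21, slot 6 ⇒ 0x23007 (P1/RW1/US1/PS0)
  → PA=0x23797  (2 entries read)
#1 VA=0x2E13052 (r,kernel):
  lvl0: tbl 0x1D, slot 23 ⇒ 0x24007 (P1/RW1/US1/PS0)
  lvl1: tbl 0x24, slot 19 ⇒ 0x25007 (P1/RW1/US1/PS0)
  → PA=0x25052  (2 entries read)

Access #0 fault: NONE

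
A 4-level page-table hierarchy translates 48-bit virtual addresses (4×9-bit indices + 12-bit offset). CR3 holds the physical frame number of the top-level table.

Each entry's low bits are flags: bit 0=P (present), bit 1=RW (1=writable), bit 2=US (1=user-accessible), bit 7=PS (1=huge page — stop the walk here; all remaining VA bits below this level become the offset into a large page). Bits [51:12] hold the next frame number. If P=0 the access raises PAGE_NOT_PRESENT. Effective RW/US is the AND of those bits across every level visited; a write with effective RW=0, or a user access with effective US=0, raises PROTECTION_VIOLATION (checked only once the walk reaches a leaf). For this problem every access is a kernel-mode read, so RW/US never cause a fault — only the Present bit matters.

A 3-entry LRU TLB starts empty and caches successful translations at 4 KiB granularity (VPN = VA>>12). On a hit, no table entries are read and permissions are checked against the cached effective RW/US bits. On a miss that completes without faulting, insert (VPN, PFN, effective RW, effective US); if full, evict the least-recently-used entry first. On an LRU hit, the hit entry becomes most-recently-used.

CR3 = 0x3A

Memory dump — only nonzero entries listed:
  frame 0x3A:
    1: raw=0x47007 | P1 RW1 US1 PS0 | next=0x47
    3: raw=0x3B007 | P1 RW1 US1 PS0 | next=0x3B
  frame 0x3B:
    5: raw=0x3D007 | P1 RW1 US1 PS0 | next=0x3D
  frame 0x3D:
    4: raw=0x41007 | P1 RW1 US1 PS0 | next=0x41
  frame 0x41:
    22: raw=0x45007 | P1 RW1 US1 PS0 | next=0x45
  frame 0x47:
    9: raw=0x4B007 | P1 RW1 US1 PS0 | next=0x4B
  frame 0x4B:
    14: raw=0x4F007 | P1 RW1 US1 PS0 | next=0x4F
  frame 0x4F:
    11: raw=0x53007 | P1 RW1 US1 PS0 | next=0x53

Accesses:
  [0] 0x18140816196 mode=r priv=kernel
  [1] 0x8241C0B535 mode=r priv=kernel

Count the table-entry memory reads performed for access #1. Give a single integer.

Per-access translation:
#0 VA=0x18140816196 (r,kernel):
  [0] read 0x3A idx=3: raw=0x3B007 flags P=1 W=1 U=1 S=0
  [1] read 0x3B idx=5: raw=0x3D007 flags P=1 W=1 U=1 S=0
  [2] read 0x3D idx=4: raw=0x41007 flags P=1 W=1 U=1 S=0
  [3] read 0x41 idx=22: raw=0x45007 flags P=1 W=1 U=1 S=0
  ⇒ phys 0x45196  [4 reads]
#1 VA=0x8241C0B535 (r,kernel):
  [0] read 0x3A idx=1: raw=0x47007 flags P=1 W=1 U=1 S=0
  [1] read 0x47 idx=9: raw=0x4B007 flags P=1 W=1 U=1 S=0
  [2] read 0x4B idx=14: raw=0x4F007 flags P=1 W=1 U=1 S=0
  [3] read 0x4F idx=11: raw=0x53007 flags P=1 W=1 U=1 S=0
  ⇒ phys 0x53535  [4 reads]

Entries read for #1: 4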